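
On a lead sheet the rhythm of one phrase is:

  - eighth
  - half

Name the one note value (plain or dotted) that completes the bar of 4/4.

The bar of 4/4 = 8 eighth notes.
Each duration in eighth notes: eighth = 1; half = 4.
Adding: 1 + 4 = 5.
Remaining: 8 − 5 = 3 eighth notes, which is a dotted quarter note.

dotted quarter note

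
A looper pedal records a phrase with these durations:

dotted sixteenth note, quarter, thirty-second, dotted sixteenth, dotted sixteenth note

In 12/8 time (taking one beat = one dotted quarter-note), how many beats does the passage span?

One dotted quarter-note beat = 12 thirty-second notes.
Express everything in thirty-second notes: dotted sixteenth note = 3; quarter = 8; thirty-second = 1; dotted sixteenth = 3; dotted sixteenth note = 3.
Sum: 3 + 8 + 1 + 3 + 3 = 18.
18 ÷ 12 = 1.5 beats.

1.5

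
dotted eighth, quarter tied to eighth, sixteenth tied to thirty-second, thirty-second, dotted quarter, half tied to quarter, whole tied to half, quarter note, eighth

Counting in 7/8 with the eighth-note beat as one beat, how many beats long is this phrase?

One eighth-note beat = 4 thirty-second notes.
Working in thirty-second notes: dotted eighth = 6; quarter tied to eighth (quarter + eighth) = 12; sixteenth tied to thirty-second (sixteenth + thirty-second) = 3; thirty-second = 1; dotted quarter = 12; half tied to quarter (half + quarter) = 24; whole tied to half (whole + half) = 48; quarter note = 8; eighth = 4.
Total: 6 + 12 + 3 + 1 + 12 + 24 + 48 + 8 + 4 = 118.
118 ÷ 4 = 29.5 beats.

29.5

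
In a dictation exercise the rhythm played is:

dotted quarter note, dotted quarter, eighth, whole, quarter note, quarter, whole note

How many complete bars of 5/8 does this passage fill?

One bar of 5/8 = 5 eighth notes.
Express everything in eighth notes: dotted quarter note = 3; dotted quarter = 3; eighth = 1; whole = 8; quarter note = 2; quarter = 2; whole note = 8.
Sum: 3 + 3 + 1 + 8 + 2 + 2 + 8 = 27.
27 ÷ 5 = 5 complete bars with 2 left over.

5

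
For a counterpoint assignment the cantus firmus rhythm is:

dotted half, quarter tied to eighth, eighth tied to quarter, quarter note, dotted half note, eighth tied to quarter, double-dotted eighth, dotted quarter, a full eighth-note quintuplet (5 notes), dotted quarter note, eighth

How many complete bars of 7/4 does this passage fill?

2

One bar of 7/4 = 56 thirty-second notes.
Working in thirty-second notes: dotted half = 24; quarter tied to eighth (quarter + eighth) = 12; eighth tied to quarter (eighth + quarter) = 12; quarter note = 8; dotted half note = 24; eighth tied to quarter (eighth + quarter) = 12; double-dotted eighth = 7; dotted quarter = 12; a full eighth-note quintuplet (5 notes) (five quintuplet eighths span one half) = 16; dotted quarter note = 12; eighth = 4.
Adding: 24 + 12 + 12 + 8 + 24 + 12 + 7 + 12 + 16 + 12 + 4 = 143.
143 ÷ 56 = 2 complete bars with 31 left over.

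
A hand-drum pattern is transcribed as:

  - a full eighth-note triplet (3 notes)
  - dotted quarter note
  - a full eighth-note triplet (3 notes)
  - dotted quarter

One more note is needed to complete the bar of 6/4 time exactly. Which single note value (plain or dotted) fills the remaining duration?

The bar of 6/4 = 12 eighth notes.
Convert each value to eighth notes: a full eighth-note triplet (3 notes) (three triplet eighths span one quarter) = 2; dotted quarter note = 3; a full eighth-note triplet (3 notes) (three triplet eighths span one quarter) = 2; dotted quarter = 3.
Adding: 2 + 3 + 2 + 3 = 10.
Remaining: 12 − 10 = 2 eighth notes, which is a quarter note.

quarter note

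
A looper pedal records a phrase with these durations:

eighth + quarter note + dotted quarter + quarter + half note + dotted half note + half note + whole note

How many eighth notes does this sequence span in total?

Each duration in eighth notes: eighth = 1; quarter note = 2; dotted quarter = 3; quarter = 2; half note = 4; dotted half note = 6; half note = 4; whole note = 8.
Sum: 1 + 2 + 3 + 2 + 4 + 6 + 4 + 8 = 30 eighth notes.

30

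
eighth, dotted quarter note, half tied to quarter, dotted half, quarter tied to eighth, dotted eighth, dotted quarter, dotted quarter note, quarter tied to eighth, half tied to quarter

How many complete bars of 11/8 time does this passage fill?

3

One bar of 11/8 = 22 sixteenth notes.
Convert each value to sixteenth notes: eighth = 2; dotted quarter note = 6; half tied to quarter (half + quarter) = 12; dotted half = 12; quarter tied to eighth (quarter + eighth) = 6; dotted eighth = 3; dotted quarter = 6; dotted quarter note = 6; quarter tied to eighth (quarter + eighth) = 6; half tied to quarter (half + quarter) = 12.
Altogether 2 + 6 + 12 + 12 + 6 + 3 + 6 + 6 + 6 + 12 = 71.
71 ÷ 22 = 3 complete bars with 5 left over.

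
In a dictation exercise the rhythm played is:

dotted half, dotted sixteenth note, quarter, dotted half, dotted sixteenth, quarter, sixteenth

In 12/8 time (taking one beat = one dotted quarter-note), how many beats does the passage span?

One dotted quarter-note beat = 12 thirty-second notes.
Convert each value to thirty-second notes: dotted half = 24; dotted sixteenth note = 3; quarter = 8; dotted half = 24; dotted sixteenth = 3; quarter = 8; sixteenth = 2.
Sum: 24 + 3 + 8 + 24 + 3 + 8 + 2 = 72.
72 ÷ 12 = 6 beats.

6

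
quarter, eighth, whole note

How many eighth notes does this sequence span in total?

11

Express everything in eighth notes: quarter = 2; eighth = 1; whole note = 8.
Total: 2 + 1 + 8 = 11 eighth notes.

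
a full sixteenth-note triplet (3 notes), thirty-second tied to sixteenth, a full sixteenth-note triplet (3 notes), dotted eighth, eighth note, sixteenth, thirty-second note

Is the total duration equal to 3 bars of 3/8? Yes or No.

One bar of 3/8 = 12 thirty-second notes, so 3 bars = 36.
Working in thirty-second notes: a full sixteenth-note triplet (3 notes) (three triplet sixteenths span one eighth) = 4; thirty-second tied to sixteenth (thirty-second + sixteenth) = 3; a full sixteenth-note triplet (3 notes) (three triplet sixteenths span one eighth) = 4; dotted eighth = 6; eighth note = 4; sixteenth = 2; thirty-second note = 1.
Adding: 4 + 3 + 4 + 6 + 4 + 2 + 1 = 24.
24 falls short of 36, so the answer is No.

No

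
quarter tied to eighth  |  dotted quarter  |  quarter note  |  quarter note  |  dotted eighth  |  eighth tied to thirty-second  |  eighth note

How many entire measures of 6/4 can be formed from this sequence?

One bar of 6/4 = 48 thirty-second notes.
Express everything in thirty-second notes: quarter tied to eighth (quarter + eighth) = 12; dotted quarter = 12; quarter note = 8; quarter note = 8; dotted eighth = 6; eighth tied to thirty-second (eighth + thirty-second) = 5; eighth note = 4.
Adding: 12 + 12 + 8 + 8 + 6 + 5 + 4 = 55.
55 ÷ 48 = 1 complete bar with 7 left over.

1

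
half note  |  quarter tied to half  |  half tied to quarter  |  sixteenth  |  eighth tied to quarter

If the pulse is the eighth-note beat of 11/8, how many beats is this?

One eighth-note beat = 2 sixteenth notes.
Each duration in sixteenth notes: half note = 8; quarter tied to half (quarter + half) = 12; half tied to quarter (half + quarter) = 12; sixteenth = 1; eighth tied to quarter (eighth + quarter) = 6.
Sum: 8 + 12 + 12 + 1 + 6 = 39.
39 ÷ 2 = 19.5 beats.

19.5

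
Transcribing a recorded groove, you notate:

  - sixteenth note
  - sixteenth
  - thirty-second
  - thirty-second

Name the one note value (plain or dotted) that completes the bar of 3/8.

dotted eighth note

The bar of 3/8 = 12 thirty-second notes.
Express everything in thirty-second notes: sixteenth note = 2; sixteenth = 2; thirty-second = 1; thirty-second = 1.
Sum: 2 + 2 + 1 + 1 = 6.
Remaining: 12 − 6 = 6 thirty-second notes, which is a dotted eighth note.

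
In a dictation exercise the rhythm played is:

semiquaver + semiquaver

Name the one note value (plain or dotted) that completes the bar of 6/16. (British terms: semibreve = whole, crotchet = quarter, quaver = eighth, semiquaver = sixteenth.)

quarter note

The bar of 6/16 = 6 sixteenth notes.
Express everything in sixteenth notes: semiquaver = 1; semiquaver = 1.
Total: 1 + 1 = 2.
Remaining: 6 − 2 = 4 sixteenth notes, which is a quarter note.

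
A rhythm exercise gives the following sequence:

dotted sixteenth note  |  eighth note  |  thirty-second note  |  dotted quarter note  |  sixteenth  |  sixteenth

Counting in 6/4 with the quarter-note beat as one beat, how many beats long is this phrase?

3

One quarter-note beat = 8 thirty-second notes.
Express everything in thirty-second notes: dotted sixteenth note = 3; eighth note = 4; thirty-second note = 1; dotted quarter note = 12; sixteenth = 2; sixteenth = 2.
Adding: 3 + 4 + 1 + 12 + 2 + 2 = 24.
24 ÷ 8 = 3 beats.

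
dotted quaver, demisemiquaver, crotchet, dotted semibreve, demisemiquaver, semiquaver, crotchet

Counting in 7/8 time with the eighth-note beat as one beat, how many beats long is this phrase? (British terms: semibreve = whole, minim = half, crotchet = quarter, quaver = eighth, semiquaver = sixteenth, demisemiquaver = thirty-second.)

18.5

One eighth-note beat = 4 thirty-second notes.
Express everything in thirty-second notes: dotted quaver = 6; demisemiquaver = 1; crotchet = 8; dotted semibreve = 48; demisemiquaver = 1; semiquaver = 2; crotchet = 8.
Altogether 6 + 1 + 8 + 48 + 1 + 2 + 8 = 74.
74 ÷ 4 = 18.5 beats.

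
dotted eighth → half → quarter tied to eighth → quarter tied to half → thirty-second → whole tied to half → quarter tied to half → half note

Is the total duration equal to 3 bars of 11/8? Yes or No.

No

One bar of 11/8 = 44 thirty-second notes, so 3 bars = 132.
Each duration in thirty-second notes: dotted eighth = 6; half = 16; quarter tied to eighth (quarter + eighth) = 12; quarter tied to half (quarter + half) = 24; thirty-second = 1; whole tied to half (whole + half) = 48; quarter tied to half (quarter + half) = 24; half note = 16.
Altogether 6 + 16 + 12 + 24 + 1 + 48 + 24 + 16 = 147.
147 exceeds 132, so the answer is No.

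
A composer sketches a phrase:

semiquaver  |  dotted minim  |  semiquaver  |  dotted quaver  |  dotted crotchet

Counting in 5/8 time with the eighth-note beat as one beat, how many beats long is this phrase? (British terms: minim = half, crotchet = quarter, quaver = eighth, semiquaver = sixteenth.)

One eighth-note beat = 2 sixteenth notes.
In sixteenth notes: semiquaver = 1; dotted minim = 12; semiquaver = 1; dotted quaver = 3; dotted crotchet = 6.
Adding: 1 + 12 + 1 + 3 + 6 = 23.
23 ÷ 2 = 11.5 beats.

11.5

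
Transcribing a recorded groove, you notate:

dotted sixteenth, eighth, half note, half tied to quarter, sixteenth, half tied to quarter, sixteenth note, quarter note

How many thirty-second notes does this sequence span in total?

In thirty-second notes: dotted sixteenth = 3; eighth = 4; half note = 16; half tied to quarter (half + quarter) = 24; sixteenth = 2; half tied to quarter (half + quarter) = 24; sixteenth note = 2; quarter note = 8.
Total: 3 + 4 + 16 + 24 + 2 + 24 + 2 + 8 = 83 thirty-second notes.

83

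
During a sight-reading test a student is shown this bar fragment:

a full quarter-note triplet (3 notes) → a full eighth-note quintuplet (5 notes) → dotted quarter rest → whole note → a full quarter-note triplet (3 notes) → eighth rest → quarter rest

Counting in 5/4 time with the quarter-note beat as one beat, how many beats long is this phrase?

One quarter-note beat = 2 eighth notes.
Working in eighth notes: a full quarter-note triplet (3 notes) (three triplet quarters span one half) = 4; a full eighth-note quintuplet (5 notes) (five quintuplet eighths span one half) = 4; dotted quarter rest = 3; whole note = 8; a full quarter-note triplet (3 notes) (three triplet quarters span one half) = 4; eighth rest = 1; quarter rest = 2.
Altogether 4 + 4 + 3 + 8 + 4 + 1 + 2 = 26.
26 ÷ 2 = 13 beats.

13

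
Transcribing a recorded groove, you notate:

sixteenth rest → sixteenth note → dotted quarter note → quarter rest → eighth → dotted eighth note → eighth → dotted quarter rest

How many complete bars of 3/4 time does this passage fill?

2

One bar of 3/4 = 12 sixteenth notes.
Convert each value to sixteenth notes: sixteenth rest = 1; sixteenth note = 1; dotted quarter note = 6; quarter rest = 4; eighth = 2; dotted eighth note = 3; eighth = 2; dotted quarter rest = 6.
Adding: 1 + 1 + 6 + 4 + 2 + 3 + 2 + 6 = 25.
25 ÷ 12 = 2 complete bars with 1 left over.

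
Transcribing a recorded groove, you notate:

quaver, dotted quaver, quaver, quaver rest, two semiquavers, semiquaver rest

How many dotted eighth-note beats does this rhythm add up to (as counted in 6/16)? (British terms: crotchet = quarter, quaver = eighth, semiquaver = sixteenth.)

4

One dotted eighth-note beat = 3 sixteenth notes.
Each duration in sixteenth notes: quaver = 2; dotted quaver = 3; quaver = 2; quaver rest = 2; semiquaver = 1; semiquaver = 1; semiquaver rest = 1.
Total: 2 + 3 + 2 + 2 + 1 + 1 + 1 = 12.
12 ÷ 3 = 4 beats.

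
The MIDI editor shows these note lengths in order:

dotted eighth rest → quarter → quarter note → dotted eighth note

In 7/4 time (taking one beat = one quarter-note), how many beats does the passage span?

3.5

One quarter-note beat = 4 sixteenth notes.
Convert each value to sixteenth notes: dotted eighth rest = 3; quarter = 4; quarter note = 4; dotted eighth note = 3.
Altogether 3 + 4 + 4 + 3 = 14.
14 ÷ 4 = 3.5 beats.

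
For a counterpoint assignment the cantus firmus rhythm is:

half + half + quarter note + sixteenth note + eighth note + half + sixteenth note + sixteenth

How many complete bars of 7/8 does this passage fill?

2

One bar of 7/8 = 14 sixteenth notes.
Convert each value to sixteenth notes: half = 8; half = 8; quarter note = 4; sixteenth note = 1; eighth note = 2; half = 8; sixteenth note = 1; sixteenth = 1.
Sum: 8 + 8 + 4 + 1 + 2 + 8 + 1 + 1 = 33.
33 ÷ 14 = 2 complete bars with 5 left over.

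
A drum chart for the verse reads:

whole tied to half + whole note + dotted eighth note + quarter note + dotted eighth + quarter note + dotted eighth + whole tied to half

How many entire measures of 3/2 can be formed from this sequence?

One bar of 3/2 = 24 sixteenth notes.
Each duration in sixteenth notes: whole tied to half (whole + half) = 24; whole note = 16; dotted eighth note = 3; quarter note = 4; dotted eighth = 3; quarter note = 4; dotted eighth = 3; whole tied to half (whole + half) = 24.
Altogether 24 + 16 + 3 + 4 + 3 + 4 + 3 + 24 = 81.
81 ÷ 24 = 3 complete bars with 9 left over.

3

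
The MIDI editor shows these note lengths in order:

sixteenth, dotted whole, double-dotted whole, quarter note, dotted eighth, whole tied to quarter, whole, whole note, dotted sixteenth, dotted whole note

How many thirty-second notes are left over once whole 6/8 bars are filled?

11

One bar of 6/8 = 24 thirty-second notes.
Each duration in thirty-second notes: sixteenth = 2; dotted whole = 48; double-dotted whole = 56; quarter note = 8; dotted eighth = 6; whole tied to quarter (whole + quarter) = 40; whole = 32; whole note = 32; dotted sixteenth = 3; dotted whole note = 48.
Sum: 2 + 48 + 56 + 8 + 6 + 40 + 32 + 32 + 3 + 48 = 275.
275 ÷ 24 = 11 complete bars with 11 thirty-second notes remaining.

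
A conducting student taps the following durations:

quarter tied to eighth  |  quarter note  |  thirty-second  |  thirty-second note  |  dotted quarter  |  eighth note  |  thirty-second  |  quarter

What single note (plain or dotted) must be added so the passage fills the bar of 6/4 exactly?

The bar of 6/4 = 48 thirty-second notes.
Convert each value to thirty-second notes: quarter tied to eighth (quarter + eighth) = 12; quarter note = 8; thirty-second = 1; thirty-second note = 1; dotted quarter = 12; eighth note = 4; thirty-second = 1; quarter = 8.
Sum: 12 + 8 + 1 + 1 + 12 + 4 + 1 + 8 = 47.
Remaining: 48 − 47 = 1 thirty-second note, which is a thirty-second note.

thirty-second note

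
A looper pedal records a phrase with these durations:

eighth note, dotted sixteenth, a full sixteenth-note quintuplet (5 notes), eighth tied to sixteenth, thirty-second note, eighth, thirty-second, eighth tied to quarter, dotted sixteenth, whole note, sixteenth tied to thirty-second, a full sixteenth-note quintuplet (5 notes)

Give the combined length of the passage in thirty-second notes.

Express everything in thirty-second notes: eighth note = 4; dotted sixteenth = 3; a full sixteenth-note quintuplet (5 notes) (five quintuplet sixteenths span one quarter) = 8; eighth tied to sixteenth (eighth + sixteenth) = 6; thirty-second note = 1; eighth = 4; thirty-second = 1; eighth tied to quarter (eighth + quarter) = 12; dotted sixteenth = 3; whole note = 32; sixteenth tied to thirty-second (sixteenth + thirty-second) = 3; a full sixteenth-note quintuplet (5 notes) (five quintuplet sixteenths span one quarter) = 8.
Altogether 4 + 3 + 8 + 6 + 1 + 4 + 1 + 12 + 3 + 32 + 3 + 8 = 85 thirty-second notes.

85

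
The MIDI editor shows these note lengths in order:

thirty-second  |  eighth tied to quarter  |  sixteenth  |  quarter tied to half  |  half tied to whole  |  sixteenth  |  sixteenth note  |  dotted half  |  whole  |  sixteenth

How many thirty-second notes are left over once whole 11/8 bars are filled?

One bar of 11/8 = 44 thirty-second notes.
In thirty-second notes: thirty-second = 1; eighth tied to quarter (eighth + quarter) = 12; sixteenth = 2; quarter tied to half (quarter + half) = 24; half tied to whole (half + whole) = 48; sixteenth = 2; sixteenth note = 2; dotted half = 24; whole = 32; sixteenth = 2.
Altogether 1 + 12 + 2 + 24 + 48 + 2 + 2 + 24 + 32 + 2 = 149.
149 ÷ 44 = 3 complete bars with 17 thirty-second notes remaining.

17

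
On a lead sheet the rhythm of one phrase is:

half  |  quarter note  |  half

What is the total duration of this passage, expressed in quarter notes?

5

Working in quarter notes: half = 2; quarter note = 1; half = 2.
Total: 2 + 1 + 2 = 5 quarter notes.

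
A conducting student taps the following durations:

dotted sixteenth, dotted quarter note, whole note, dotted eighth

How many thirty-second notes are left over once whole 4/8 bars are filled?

5

One bar of 4/8 = 16 thirty-second notes.
In thirty-second notes: dotted sixteenth = 3; dotted quarter note = 12; whole note = 32; dotted eighth = 6.
Altogether 3 + 12 + 32 + 6 = 53.
53 ÷ 16 = 3 complete bars with 5 thirty-second notes remaining.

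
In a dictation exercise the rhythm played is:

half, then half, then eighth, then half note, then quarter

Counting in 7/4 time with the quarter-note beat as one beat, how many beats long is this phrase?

One quarter-note beat = 2 eighth notes.
In eighth notes: half = 4; half = 4; eighth = 1; half note = 4; quarter = 2.
Sum: 4 + 4 + 1 + 4 + 2 = 15.
15 ÷ 2 = 7.5 beats.

7.5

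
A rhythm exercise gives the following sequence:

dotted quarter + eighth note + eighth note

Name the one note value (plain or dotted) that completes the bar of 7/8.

quarter note

The bar of 7/8 = 7 eighth notes.
Working in eighth notes: dotted quarter = 3; eighth note = 1; eighth note = 1.
Total: 3 + 1 + 1 = 5.
Remaining: 7 − 5 = 2 eighth notes, which is a quarter note.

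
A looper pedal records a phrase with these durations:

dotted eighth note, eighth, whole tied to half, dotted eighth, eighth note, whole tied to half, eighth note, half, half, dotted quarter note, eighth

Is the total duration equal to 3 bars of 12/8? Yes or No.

One bar of 12/8 = 24 sixteenth notes, so 3 bars = 72.
Convert each value to sixteenth notes: dotted eighth note = 3; eighth = 2; whole tied to half (whole + half) = 24; dotted eighth = 3; eighth note = 2; whole tied to half (whole + half) = 24; eighth note = 2; half = 8; half = 8; dotted quarter note = 6; eighth = 2.
Altogether 3 + 2 + 24 + 3 + 2 + 24 + 2 + 8 + 8 + 6 + 2 = 84.
84 exceeds 72, so the answer is No.

No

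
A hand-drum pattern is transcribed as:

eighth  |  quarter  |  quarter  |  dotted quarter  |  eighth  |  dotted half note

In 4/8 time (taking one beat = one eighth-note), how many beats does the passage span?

One eighth-note beat = 2 sixteenth notes.
Convert each value to sixteenth notes: eighth = 2; quarter = 4; quarter = 4; dotted quarter = 6; eighth = 2; dotted half note = 12.
Sum: 2 + 4 + 4 + 6 + 2 + 12 = 30.
30 ÷ 2 = 15 beats.

15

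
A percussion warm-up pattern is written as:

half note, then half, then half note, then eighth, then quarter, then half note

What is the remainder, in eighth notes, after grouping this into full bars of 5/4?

9

One bar of 5/4 = 10 eighth notes.
In eighth notes: half note = 4; half = 4; half note = 4; eighth = 1; quarter = 2; half note = 4.
Total: 4 + 4 + 4 + 1 + 2 + 4 = 19.
19 ÷ 10 = 1 complete bar with 9 eighth notes remaining.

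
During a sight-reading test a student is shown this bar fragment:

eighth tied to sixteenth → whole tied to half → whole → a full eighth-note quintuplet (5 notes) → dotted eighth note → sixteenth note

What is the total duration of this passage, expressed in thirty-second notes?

Each duration in thirty-second notes: eighth tied to sixteenth (eighth + sixteenth) = 6; whole tied to half (whole + half) = 48; whole = 32; a full eighth-note quintuplet (5 notes) (five quintuplet eighths span one half) = 16; dotted eighth note = 6; sixteenth note = 2.
Altogether 6 + 48 + 32 + 16 + 6 + 2 = 110 thirty-second notes.

110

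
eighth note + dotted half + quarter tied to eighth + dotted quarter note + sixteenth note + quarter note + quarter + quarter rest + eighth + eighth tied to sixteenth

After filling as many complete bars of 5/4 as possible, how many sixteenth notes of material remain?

4

One bar of 5/4 = 20 sixteenth notes.
In sixteenth notes: eighth note = 2; dotted half = 12; quarter tied to eighth (quarter + eighth) = 6; dotted quarter note = 6; sixteenth note = 1; quarter note = 4; quarter = 4; quarter rest = 4; eighth = 2; eighth tied to sixteenth (eighth + sixteenth) = 3.
Altogether 2 + 12 + 6 + 6 + 1 + 4 + 4 + 4 + 2 + 3 = 44.
44 ÷ 20 = 2 complete bars with 4 sixteenth notes remaining.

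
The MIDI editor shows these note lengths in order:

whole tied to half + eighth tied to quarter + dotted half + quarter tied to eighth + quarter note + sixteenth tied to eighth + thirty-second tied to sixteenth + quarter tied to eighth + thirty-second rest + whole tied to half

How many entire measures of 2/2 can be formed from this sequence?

5

One bar of 2/2 = 32 thirty-second notes.
Convert each value to thirty-second notes: whole tied to half (whole + half) = 48; eighth tied to quarter (eighth + quarter) = 12; dotted half = 24; quarter tied to eighth (quarter + eighth) = 12; quarter note = 8; sixteenth tied to eighth (sixteenth + eighth) = 6; thirty-second tied to sixteenth (thirty-second + sixteenth) = 3; quarter tied to eighth (quarter + eighth) = 12; thirty-second rest = 1; whole tied to half (whole + half) = 48.
Sum: 48 + 12 + 24 + 12 + 8 + 6 + 3 + 12 + 1 + 48 = 174.
174 ÷ 32 = 5 complete bars with 14 left over.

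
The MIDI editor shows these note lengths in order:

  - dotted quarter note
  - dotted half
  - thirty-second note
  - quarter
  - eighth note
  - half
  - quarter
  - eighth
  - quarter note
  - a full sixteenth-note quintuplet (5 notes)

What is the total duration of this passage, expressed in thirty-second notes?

93

Express everything in thirty-second notes: dotted quarter note = 12; dotted half = 24; thirty-second note = 1; quarter = 8; eighth note = 4; half = 16; quarter = 8; eighth = 4; quarter note = 8; a full sixteenth-note quintuplet (5 notes) (five quintuplet sixteenths span one quarter) = 8.
Total: 12 + 24 + 1 + 8 + 4 + 16 + 8 + 4 + 8 + 8 = 93 thirty-second notes.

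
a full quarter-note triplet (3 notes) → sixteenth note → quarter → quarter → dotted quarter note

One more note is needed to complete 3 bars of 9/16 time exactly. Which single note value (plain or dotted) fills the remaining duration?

3 bars of 9/16 = 27 sixteenth notes.
Working in sixteenth notes: a full quarter-note triplet (3 notes) (three triplet quarters span one half) = 8; sixteenth note = 1; quarter = 4; quarter = 4; dotted quarter note = 6.
Adding: 8 + 1 + 4 + 4 + 6 = 23.
Remaining: 27 − 23 = 4 sixteenth notes, which is a quarter note.

quarter note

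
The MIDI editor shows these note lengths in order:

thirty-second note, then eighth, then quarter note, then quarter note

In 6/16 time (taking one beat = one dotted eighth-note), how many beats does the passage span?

One dotted eighth-note beat = 6 thirty-second notes.
Express everything in thirty-second notes: thirty-second note = 1; eighth = 4; quarter note = 8; quarter note = 8.
Sum: 1 + 4 + 8 + 8 = 21.
21 ÷ 6 = 3.5 beats.

3.5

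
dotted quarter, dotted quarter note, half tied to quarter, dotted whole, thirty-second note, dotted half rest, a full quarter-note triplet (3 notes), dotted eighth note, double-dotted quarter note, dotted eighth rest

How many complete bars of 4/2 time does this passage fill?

2

One bar of 4/2 = 64 thirty-second notes.
Working in thirty-second notes: dotted quarter = 12; dotted quarter note = 12; half tied to quarter (half + quarter) = 24; dotted whole = 48; thirty-second note = 1; dotted half rest = 24; a full quarter-note triplet (3 notes) (three triplet quarters span one half) = 16; dotted eighth note = 6; double-dotted quarter note = 14; dotted eighth rest = 6.
Adding: 12 + 12 + 24 + 48 + 1 + 24 + 16 + 6 + 14 + 6 = 163.
163 ÷ 64 = 2 complete bars with 35 left over.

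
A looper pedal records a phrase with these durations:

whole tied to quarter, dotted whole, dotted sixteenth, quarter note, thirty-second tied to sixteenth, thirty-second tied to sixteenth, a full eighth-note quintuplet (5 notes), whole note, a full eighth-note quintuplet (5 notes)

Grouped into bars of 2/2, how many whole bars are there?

5

One bar of 2/2 = 32 thirty-second notes.
In thirty-second notes: whole tied to quarter (whole + quarter) = 40; dotted whole = 48; dotted sixteenth = 3; quarter note = 8; thirty-second tied to sixteenth (thirty-second + sixteenth) = 3; thirty-second tied to sixteenth (thirty-second + sixteenth) = 3; a full eighth-note quintuplet (5 notes) (five quintuplet eighths span one half) = 16; whole note = 32; a full eighth-note quintuplet (5 notes) (five quintuplet eighths span one half) = 16.
Adding: 40 + 48 + 3 + 8 + 3 + 3 + 16 + 32 + 16 = 169.
169 ÷ 32 = 5 complete bars with 9 left over.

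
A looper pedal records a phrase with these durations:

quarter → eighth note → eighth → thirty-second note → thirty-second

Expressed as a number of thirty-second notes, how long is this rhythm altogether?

18

Express everything in thirty-second notes: quarter = 8; eighth note = 4; eighth = 4; thirty-second note = 1; thirty-second = 1.
Sum: 8 + 4 + 4 + 1 + 1 = 18 thirty-second notes.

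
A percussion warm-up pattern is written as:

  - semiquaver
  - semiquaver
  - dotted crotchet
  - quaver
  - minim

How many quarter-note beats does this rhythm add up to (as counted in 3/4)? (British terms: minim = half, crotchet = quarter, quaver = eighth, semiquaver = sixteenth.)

4.5

One quarter-note beat = 4 sixteenth notes.
Express everything in sixteenth notes: semiquaver = 1; semiquaver = 1; dotted crotchet = 6; quaver = 2; minim = 8.
Sum: 1 + 1 + 6 + 2 + 8 = 18.
18 ÷ 4 = 4.5 beats.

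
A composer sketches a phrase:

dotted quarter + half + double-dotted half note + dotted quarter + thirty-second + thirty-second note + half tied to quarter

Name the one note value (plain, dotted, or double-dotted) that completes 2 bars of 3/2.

sixteenth note

2 bars of 3/2 = 96 thirty-second notes.
In thirty-second notes: dotted quarter = 12; half = 16; double-dotted half note = 28; dotted quarter = 12; thirty-second = 1; thirty-second note = 1; half tied to quarter (half + quarter) = 24.
Total: 12 + 16 + 28 + 12 + 1 + 1 + 24 = 94.
Remaining: 96 − 94 = 2 thirty-second notes, which is a sixteenth note.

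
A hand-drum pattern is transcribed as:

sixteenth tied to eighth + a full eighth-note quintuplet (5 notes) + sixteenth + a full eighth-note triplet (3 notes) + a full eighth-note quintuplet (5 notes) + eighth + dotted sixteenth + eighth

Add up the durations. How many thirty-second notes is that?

59

Each duration in thirty-second notes: sixteenth tied to eighth (sixteenth + eighth) = 6; a full eighth-note quintuplet (5 notes) (five quintuplet eighths span one half) = 16; sixteenth = 2; a full eighth-note triplet (3 notes) (three triplet eighths span one quarter) = 8; a full eighth-note quintuplet (5 notes) (five quintuplet eighths span one half) = 16; eighth = 4; dotted sixteenth = 3; eighth = 4.
Total: 6 + 16 + 2 + 8 + 16 + 4 + 3 + 4 = 59 thirty-second notes.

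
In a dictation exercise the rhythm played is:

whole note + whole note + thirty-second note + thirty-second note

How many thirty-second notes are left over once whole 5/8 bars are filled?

One bar of 5/8 = 20 thirty-second notes.
Convert each value to thirty-second notes: whole note = 32; whole note = 32; thirty-second note = 1; thirty-second note = 1.
Altogether 32 + 32 + 1 + 1 = 66.
66 ÷ 20 = 3 complete bars with 6 thirty-second notes remaining.

6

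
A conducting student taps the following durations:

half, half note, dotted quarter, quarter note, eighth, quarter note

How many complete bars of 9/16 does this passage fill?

3

One bar of 9/16 = 9 sixteenth notes.
Express everything in sixteenth notes: half = 8; half note = 8; dotted quarter = 6; quarter note = 4; eighth = 2; quarter note = 4.
Altogether 8 + 8 + 6 + 4 + 2 + 4 = 32.
32 ÷ 9 = 3 complete bars with 5 left over.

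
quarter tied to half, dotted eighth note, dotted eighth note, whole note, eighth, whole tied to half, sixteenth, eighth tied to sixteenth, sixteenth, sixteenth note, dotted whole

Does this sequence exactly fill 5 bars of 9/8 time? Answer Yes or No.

Yes

One bar of 9/8 = 18 sixteenth notes, so 5 bars = 90.
Each duration in sixteenth notes: quarter tied to half (quarter + half) = 12; dotted eighth note = 3; dotted eighth note = 3; whole note = 16; eighth = 2; whole tied to half (whole + half) = 24; sixteenth = 1; eighth tied to sixteenth (eighth + sixteenth) = 3; sixteenth = 1; sixteenth note = 1; dotted whole = 24.
Total: 12 + 3 + 3 + 16 + 2 + 24 + 1 + 3 + 1 + 1 + 24 = 90.
90 equals 90, so the answer is Yes.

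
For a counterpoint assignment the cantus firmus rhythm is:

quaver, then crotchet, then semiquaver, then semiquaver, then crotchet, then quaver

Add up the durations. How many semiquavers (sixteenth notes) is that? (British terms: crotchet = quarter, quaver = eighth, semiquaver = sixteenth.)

14

Each duration in sixteenth notes: quaver = 2; crotchet = 4; semiquaver = 1; semiquaver = 1; crotchet = 4; quaver = 2.
Adding: 2 + 4 + 1 + 1 + 4 + 2 = 14 sixteenth notes.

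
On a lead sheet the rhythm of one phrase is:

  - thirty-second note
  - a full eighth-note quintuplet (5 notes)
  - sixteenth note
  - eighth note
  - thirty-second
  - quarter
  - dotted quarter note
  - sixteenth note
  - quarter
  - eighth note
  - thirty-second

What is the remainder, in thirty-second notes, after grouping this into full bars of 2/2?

27

One bar of 2/2 = 32 thirty-second notes.
Convert each value to thirty-second notes: thirty-second note = 1; a full eighth-note quintuplet (5 notes) (five quintuplet eighths span one half) = 16; sixteenth note = 2; eighth note = 4; thirty-second = 1; quarter = 8; dotted quarter note = 12; sixteenth note = 2; quarter = 8; eighth note = 4; thirty-second = 1.
Total: 1 + 16 + 2 + 4 + 1 + 8 + 12 + 2 + 8 + 4 + 1 = 59.
59 ÷ 32 = 1 complete bar with 27 thirty-second notes remaining.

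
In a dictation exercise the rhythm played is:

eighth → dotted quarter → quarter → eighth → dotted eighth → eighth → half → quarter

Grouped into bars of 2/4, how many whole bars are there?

One bar of 2/4 = 8 sixteenth notes.
Each duration in sixteenth notes: eighth = 2; dotted quarter = 6; quarter = 4; eighth = 2; dotted eighth = 3; eighth = 2; half = 8; quarter = 4.
Altogether 2 + 6 + 4 + 2 + 3 + 2 + 8 + 4 = 31.
31 ÷ 8 = 3 complete bars with 7 left over.

3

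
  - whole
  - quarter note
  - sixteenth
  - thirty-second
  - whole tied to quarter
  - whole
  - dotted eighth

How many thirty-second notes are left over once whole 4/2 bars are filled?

One bar of 4/2 = 64 thirty-second notes.
Working in thirty-second notes: whole = 32; quarter note = 8; sixteenth = 2; thirty-second = 1; whole tied to quarter (whole + quarter) = 40; whole = 32; dotted eighth = 6.
Adding: 32 + 8 + 2 + 1 + 40 + 32 + 6 = 121.
121 ÷ 64 = 1 complete bar with 57 thirty-second notes remaining.

57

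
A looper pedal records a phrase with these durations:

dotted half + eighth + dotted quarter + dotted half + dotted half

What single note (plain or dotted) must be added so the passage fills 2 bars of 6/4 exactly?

quarter note

2 bars of 6/4 = 24 eighth notes.
Convert each value to eighth notes: dotted half = 6; eighth = 1; dotted quarter = 3; dotted half = 6; dotted half = 6.
Adding: 6 + 1 + 3 + 6 + 6 = 22.
Remaining: 24 − 22 = 2 eighth notes, which is a quarter note.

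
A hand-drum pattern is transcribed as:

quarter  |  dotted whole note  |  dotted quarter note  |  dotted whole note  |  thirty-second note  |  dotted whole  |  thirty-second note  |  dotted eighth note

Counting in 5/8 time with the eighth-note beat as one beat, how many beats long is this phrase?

43

One eighth-note beat = 4 thirty-second notes.
Convert each value to thirty-second notes: quarter = 8; dotted whole note = 48; dotted quarter note = 12; dotted whole note = 48; thirty-second note = 1; dotted whole = 48; thirty-second note = 1; dotted eighth note = 6.
Sum: 8 + 48 + 12 + 48 + 1 + 48 + 1 + 6 = 172.
172 ÷ 4 = 43 beats.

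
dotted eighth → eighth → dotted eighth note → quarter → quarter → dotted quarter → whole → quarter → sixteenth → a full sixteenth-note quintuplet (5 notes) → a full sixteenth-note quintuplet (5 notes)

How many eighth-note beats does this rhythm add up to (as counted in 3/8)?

One eighth-note beat = 2 sixteenth notes.
Express everything in sixteenth notes: dotted eighth = 3; eighth = 2; dotted eighth note = 3; quarter = 4; quarter = 4; dotted quarter = 6; whole = 16; quarter = 4; sixteenth = 1; a full sixteenth-note quintuplet (5 notes) (five quintuplet sixteenths span one quarter) = 4; a full sixteenth-note quintuplet (5 notes) (five quintuplet sixteenths span one quarter) = 4.
Adding: 3 + 2 + 3 + 4 + 4 + 6 + 16 + 4 + 1 + 4 + 4 = 51.
51 ÷ 2 = 25.5 beats.

25.5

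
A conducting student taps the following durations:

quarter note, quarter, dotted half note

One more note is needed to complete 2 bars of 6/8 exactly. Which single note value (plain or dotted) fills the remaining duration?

quarter note

2 bars of 6/8 = 6 quarter notes.
Each duration in quarter notes: quarter note = 1; quarter = 1; dotted half note = 3.
Total: 1 + 1 + 3 = 5.
Remaining: 6 − 5 = 1 quarter note, which is a quarter note.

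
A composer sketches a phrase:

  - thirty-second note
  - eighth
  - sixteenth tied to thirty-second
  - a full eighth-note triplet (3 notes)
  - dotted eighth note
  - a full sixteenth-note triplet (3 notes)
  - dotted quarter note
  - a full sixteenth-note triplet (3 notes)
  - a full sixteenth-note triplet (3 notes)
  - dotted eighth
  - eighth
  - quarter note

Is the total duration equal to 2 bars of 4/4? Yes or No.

One bar of 4/4 = 32 thirty-second notes, so 2 bars = 64.
Convert each value to thirty-second notes: thirty-second note = 1; eighth = 4; sixteenth tied to thirty-second (sixteenth + thirty-second) = 3; a full eighth-note triplet (3 notes) (three triplet eighths span one quarter) = 8; dotted eighth note = 6; a full sixteenth-note triplet (3 notes) (three triplet sixteenths span one eighth) = 4; dotted quarter note = 12; a full sixteenth-note triplet (3 notes) (three triplet sixteenths span one eighth) = 4; a full sixteenth-note triplet (3 notes) (three triplet sixteenths span one eighth) = 4; dotted eighth = 6; eighth = 4; quarter note = 8.
Sum: 1 + 4 + 3 + 8 + 6 + 4 + 12 + 4 + 4 + 6 + 4 + 8 = 64.
64 equals 64, so the answer is Yes.

Yes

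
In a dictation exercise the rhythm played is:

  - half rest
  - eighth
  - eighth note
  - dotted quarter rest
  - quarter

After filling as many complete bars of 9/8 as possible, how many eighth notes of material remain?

2

One bar of 9/8 = 9 eighth notes.
Working in eighth notes: half rest = 4; eighth = 1; eighth note = 1; dotted quarter rest = 3; quarter = 2.
Altogether 4 + 1 + 1 + 3 + 2 = 11.
11 ÷ 9 = 1 complete bar with 2 eighth notes remaining.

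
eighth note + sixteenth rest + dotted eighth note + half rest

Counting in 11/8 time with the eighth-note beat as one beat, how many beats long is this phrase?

7

One eighth-note beat = 2 sixteenth notes.
In sixteenth notes: eighth note = 2; sixteenth rest = 1; dotted eighth note = 3; half rest = 8.
Altogether 2 + 1 + 3 + 8 = 14.
14 ÷ 2 = 7 beats.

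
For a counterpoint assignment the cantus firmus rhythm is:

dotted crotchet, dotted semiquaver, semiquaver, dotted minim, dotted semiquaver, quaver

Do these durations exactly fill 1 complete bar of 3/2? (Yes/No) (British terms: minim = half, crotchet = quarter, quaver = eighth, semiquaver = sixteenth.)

One bar of 3/2 = 48 thirty-second notes.
Working in thirty-second notes: dotted crotchet = 12; dotted semiquaver = 3; semiquaver = 2; dotted minim = 24; dotted semiquaver = 3; quaver = 4.
Adding: 12 + 3 + 2 + 24 + 3 + 4 = 48.
48 equals 48, so the answer is Yes.

Yes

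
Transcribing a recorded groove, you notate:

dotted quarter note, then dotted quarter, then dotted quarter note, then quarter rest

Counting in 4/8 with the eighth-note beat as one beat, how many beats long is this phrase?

11

One eighth-note beat = 2 sixteenth notes.
Working in sixteenth notes: dotted quarter note = 6; dotted quarter = 6; dotted quarter note = 6; quarter rest = 4.
Adding: 6 + 6 + 6 + 4 = 22.
22 ÷ 2 = 11 beats.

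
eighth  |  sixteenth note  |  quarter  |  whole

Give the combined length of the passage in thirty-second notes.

Each duration in thirty-second notes: eighth = 4; sixteenth note = 2; quarter = 8; whole = 32.
Sum: 4 + 2 + 8 + 32 = 46 thirty-second notes.

46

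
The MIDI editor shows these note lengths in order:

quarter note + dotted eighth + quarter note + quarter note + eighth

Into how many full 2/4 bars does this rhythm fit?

One bar of 2/4 = 8 sixteenth notes.
Convert each value to sixteenth notes: quarter note = 4; dotted eighth = 3; quarter note = 4; quarter note = 4; eighth = 2.
Adding: 4 + 3 + 4 + 4 + 2 = 17.
17 ÷ 8 = 2 complete bars with 1 left over.

2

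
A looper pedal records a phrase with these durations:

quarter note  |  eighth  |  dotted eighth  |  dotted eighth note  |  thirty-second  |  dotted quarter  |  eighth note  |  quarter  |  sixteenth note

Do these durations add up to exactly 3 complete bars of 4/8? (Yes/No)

One bar of 4/8 = 16 thirty-second notes, so 3 bars = 48.
Working in thirty-second notes: quarter note = 8; eighth = 4; dotted eighth = 6; dotted eighth note = 6; thirty-second = 1; dotted quarter = 12; eighth note = 4; quarter = 8; sixteenth note = 2.
Sum: 8 + 4 + 6 + 6 + 1 + 12 + 4 + 8 + 2 = 51.
51 exceeds 48, so the answer is No.

No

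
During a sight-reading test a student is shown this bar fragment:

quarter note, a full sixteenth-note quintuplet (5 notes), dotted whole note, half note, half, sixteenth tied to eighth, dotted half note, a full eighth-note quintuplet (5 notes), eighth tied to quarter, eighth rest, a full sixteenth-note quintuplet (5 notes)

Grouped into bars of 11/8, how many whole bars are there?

3

One bar of 11/8 = 22 sixteenth notes.
Each duration in sixteenth notes: quarter note = 4; a full sixteenth-note quintuplet (5 notes) (five quintuplet sixteenths span one quarter) = 4; dotted whole note = 24; half note = 8; half = 8; sixteenth tied to eighth (sixteenth + eighth) = 3; dotted half note = 12; a full eighth-note quintuplet (5 notes) (five quintuplet eighths span one half) = 8; eighth tied to quarter (eighth + quarter) = 6; eighth rest = 2; a full sixteenth-note quintuplet (5 notes) (five quintuplet sixteenths span one quarter) = 4.
Sum: 4 + 4 + 24 + 8 + 8 + 3 + 12 + 8 + 6 + 2 + 4 = 83.
83 ÷ 22 = 3 complete bars with 17 left over.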